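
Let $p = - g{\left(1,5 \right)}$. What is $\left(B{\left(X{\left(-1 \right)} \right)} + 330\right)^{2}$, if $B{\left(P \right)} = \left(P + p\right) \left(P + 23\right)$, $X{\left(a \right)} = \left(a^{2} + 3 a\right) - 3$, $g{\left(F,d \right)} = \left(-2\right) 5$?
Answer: $176400$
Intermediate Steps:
$g{\left(F,d \right)} = -10$
$p = 10$ ($p = \left(-1\right) \left(-10\right) = 10$)
$X{\left(a \right)} = -3 + a^{2} + 3 a$
$B{\left(P \right)} = \left(10 + P\right) \left(23 + P\right)$ ($B{\left(P \right)} = \left(P + 10\right) \left(P + 23\right) = \left(10 + P\right) \left(23 + P\right)$)
$\left(B{\left(X{\left(-1 \right)} \right)} + 330\right)^{2} = \left(\left(230 + \left(-3 + \left(-1\right)^{2} + 3 \left(-1\right)\right)^{2} + 33 \left(-3 + \left(-1\right)^{2} + 3 \left(-1\right)\right)\right) + 330\right)^{2} = \left(\left(230 + \left(-3 + 1 - 3\right)^{2} + 33 \left(-3 + 1 - 3\right)\right) + 330\right)^{2} = \left(\left(230 + \left(-5\right)^{2} + 33 \left(-5\right)\right) + 330\right)^{2} = \left(\left(230 + 25 - 165\right) + 330\right)^{2} = \left(90 + 330\right)^{2} = 420^{2} = 176400$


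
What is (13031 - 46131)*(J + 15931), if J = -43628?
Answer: 916770700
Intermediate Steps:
(13031 - 46131)*(J + 15931) = (13031 - 46131)*(-43628 + 15931) = -33100*(-27697) = 916770700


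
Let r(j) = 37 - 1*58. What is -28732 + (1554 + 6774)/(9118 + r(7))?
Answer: -261366676/9097 ≈ -28731.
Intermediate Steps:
r(j) = -21 (r(j) = 37 - 58 = -21)
-28732 + (1554 + 6774)/(9118 + r(7)) = -28732 + (1554 + 6774)/(9118 - 21) = -28732 + 8328/9097 = -261366676/9097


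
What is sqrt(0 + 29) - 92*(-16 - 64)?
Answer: 7360 + sqrt(29) ≈ 7365.4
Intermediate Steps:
sqrt(0 + 29) - 92*(-16 - 64) = sqrt(29) - 92*(-80) = sqrt(29) + 7360 = 7360 + sqrt(29)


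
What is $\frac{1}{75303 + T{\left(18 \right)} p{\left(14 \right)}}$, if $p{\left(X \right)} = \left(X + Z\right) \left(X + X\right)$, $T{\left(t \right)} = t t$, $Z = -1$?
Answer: $\frac{1}{193239} \approx 5.1749 \cdot 10^{-6}$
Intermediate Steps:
$T{\left(t \right)} = t^{2}$
$p{\left(X \right)} = 2 X \left(-1 + X\right)$ ($p{\left(X \right)} = \left(X - 1\right) \left(X + X\right) = \left(-1 + X\right) 2 X = 2 X \left(-1 + X\right)$)
$\frac{1}{75303 + T{\left(18 \right)} p{\left(14 \right)}} = \frac{1}{75303 + 18^{2} \cdot 2 \cdot 14 \left(-1 + 14\right)} = \frac{1}{75303 + 324 \cdot 2 \cdot 14 \cdot 13} = \frac{1}{75303 + 324 \cdot 364} = \frac{1}{75303 + 117936} = \frac{1}{193239}$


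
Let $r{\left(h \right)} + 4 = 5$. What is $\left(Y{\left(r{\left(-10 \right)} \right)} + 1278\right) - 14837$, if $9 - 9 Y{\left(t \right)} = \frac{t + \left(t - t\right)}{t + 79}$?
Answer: $- \frac{9761761}{720} \approx -13558.0$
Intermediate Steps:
$r{\left(h \right)} = 1$ ($r{\left(h \right)} = -4 + 5 = 1$)
$Y{\left(t \right)} = 1 - \frac{t}{9 \left(79 + t\right)}$ ($Y{\left(t \right)} = 1 - \frac{\left(t + \left(t - t\right)\right) \frac{1}{t + 79}}{9} = 1 - \frac{\left(t + 0\right) \frac{1}{79 + t}}{9} = 1 - \frac{t \frac{1}{79 + t}}{9} = 1 - \frac{t}{9 \left(79 + t\right)}$)
$\left(Y{\left(r{\left(-10 \right)} \right)} + 1278\right) - 14837 = \left(\frac{711 + 8 \cdot 1}{9 \left(79 + 1\right)} + 1278\right) - 14837 = \left(\frac{711 + 8}{9 \cdot 80} + 1278\right) - 14837 = \left(\frac{1}{9} \cdot \frac{1}{80} \cdot 719 + 1278\right) - 14837 = \left(\frac{719}{720} + 1278\right) - 14837 = \frac{920879}{720} - 14837 = - \frac{9761761}{720}$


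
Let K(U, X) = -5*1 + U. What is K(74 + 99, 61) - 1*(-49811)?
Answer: 49979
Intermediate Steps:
K(U, X) = -5 + U
K(74 + 99, 61) - 1*(-49811) = (-5 + (74 + 99)) - 1*(-49811) = (-5 + 173) + 49811 = 168 + 49811 = 49979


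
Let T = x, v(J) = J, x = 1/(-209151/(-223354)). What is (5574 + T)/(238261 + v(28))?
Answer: 1166031028/49838382639 ≈ 0.023396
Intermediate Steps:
x = 223354/209151 (x = 1/(-209151*(-1/223354)) = 1/(209151/223354) = 223354/209151 ≈ 1.0679)
T = 223354/209151 ≈ 1.0679
(5574 + T)/(238261 + v(28)) = (5574 + 223354/209151)/(238261 + 28) = (1166031028/209151)/238289 = (1166031028/209151)*(1/238289) = 1166031028/49838382639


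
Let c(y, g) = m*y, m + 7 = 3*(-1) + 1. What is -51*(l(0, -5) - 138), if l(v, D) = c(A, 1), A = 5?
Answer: 9333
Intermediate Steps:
m = -9 (m = -7 + (3*(-1) + 1) = -7 + (-3 + 1) = -7 - 2 = -9)
c(y, g) = -9*y
l(v, D) = -45 (l(v, D) = -9*5 = -45)
-51*(l(0, -5) - 138) = -51*(-45 - 138) = -51*(-183) = 9333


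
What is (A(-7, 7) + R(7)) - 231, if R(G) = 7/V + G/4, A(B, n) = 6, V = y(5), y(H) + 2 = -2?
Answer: -225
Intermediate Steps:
y(H) = -4 (y(H) = -2 - 2 = -4)
V = -4
R(G) = -7/4 + G/4 (R(G) = 7/(-4) + G/4 = 7*(-¼) + G*(¼) = -7/4 + G/4)
(A(-7, 7) + R(7)) - 231 = (6 + (-7/4 + (¼)*7)) - 231 = (6 + (-7/4 + 7/4)) - 231 = (6 + 0) - 231 = 6 - 231 = -225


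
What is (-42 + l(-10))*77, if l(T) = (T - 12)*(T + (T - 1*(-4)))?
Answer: 23870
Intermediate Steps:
l(T) = (-12 + T)*(4 + 2*T) (l(T) = (-12 + T)*(T + (T + 4)) = (-12 + T)*(T + (4 + T)) = (-12 + T)*(4 + 2*T))
(-42 + l(-10))*77 = (-42 + (-48 - 20*(-10) + 2*(-10)²))*77 = (-42 + (-48 + 200 + 2*100))*77 = (-42 + (-48 + 200 + 200))*77 = (-42 + 352)*77 = 310*77 = 23870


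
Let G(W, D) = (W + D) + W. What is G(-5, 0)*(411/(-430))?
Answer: 411/43 ≈ 9.5581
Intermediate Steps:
G(W, D) = D + 2*W (G(W, D) = (D + W) + W = D + 2*W)
G(-5, 0)*(411/(-430)) = (0 + 2*(-5))*(411/(-430)) = (0 - 10)*(411*(-1/430)) = -10*(-411/430) = 411/43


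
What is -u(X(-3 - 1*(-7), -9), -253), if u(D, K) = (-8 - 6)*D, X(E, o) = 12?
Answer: 168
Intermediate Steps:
u(D, K) = -14*D
-u(X(-3 - 1*(-7), -9), -253) = -(-14)*12 = -1*(-168) = 168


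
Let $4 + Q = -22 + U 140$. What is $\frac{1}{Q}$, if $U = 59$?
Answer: $\frac{1}{8234} \approx 0.00012145$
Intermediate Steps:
$Q = 8234$ ($Q = -4 + \left(-22 + 59 \cdot 140\right) = -4 + \left(-22 + 8260\right) = -4 + 8238 = 8234$)
$\frac{1}{Q} = \frac{1}{8234}$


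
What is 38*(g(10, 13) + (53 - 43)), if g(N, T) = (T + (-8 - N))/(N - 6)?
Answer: 665/2 ≈ 332.50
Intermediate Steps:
g(N, T) = (-8 + T - N)/(-6 + N)
38*(g(10, 13) + (53 - 43)) = 38*((-8 + 13 - 1*10)/(-6 + 10) + (53 - 43)) = 38*((-8 + 13 - 10)/4 + 10) = 38*((1/4)*(-5) + 10) = 38*(-5/4 + 10) = 38*(35/4) = 665/2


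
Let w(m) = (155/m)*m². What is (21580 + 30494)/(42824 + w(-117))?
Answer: 52074/24689 ≈ 2.1092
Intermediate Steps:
w(m) = 155*m
(21580 + 30494)/(42824 + w(-117)) = (21580 + 30494)/(42824 + 155*(-117)) = 52074/(42824 - 18135) = 52074/24689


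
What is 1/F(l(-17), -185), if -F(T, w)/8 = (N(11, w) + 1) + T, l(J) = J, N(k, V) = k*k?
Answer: -1/840 ≈ -0.0011905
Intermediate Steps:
N(k, V) = k²
F(T, w) = -976 - 8*T (F(T, w) = -8*((11² + 1) + T) = -8*((121 + 1) + T) = -8*(122 + T) = -976 - 8*T)
1/F(l(-17), -185) = 1/(-976 - 8*(-17)) = 1/(-976 + 136) = 1/(-840) = -1/840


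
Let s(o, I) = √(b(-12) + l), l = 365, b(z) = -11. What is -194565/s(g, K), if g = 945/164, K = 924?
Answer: -64855*√354/118 ≈ -10341.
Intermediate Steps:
g = 945/164 (g = 945*(1/164) = 945/164 ≈ 5.7622)
s(o, I) = √354 (s(o, I) = √(-11 + 365) = √354)
-194565/s(g, K) = -194565*√354/354 = -64855*√354/118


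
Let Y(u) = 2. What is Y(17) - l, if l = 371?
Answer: -369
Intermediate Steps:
Y(17) - l = 2 - 1*371 = 2 - 371 = -369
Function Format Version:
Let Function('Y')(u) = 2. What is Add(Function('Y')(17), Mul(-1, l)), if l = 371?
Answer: -369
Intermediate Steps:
Add(Function('Y')(17), Mul(-1, l)) = Add(2, Mul(-1, 371)) = Add(2, -371) = -369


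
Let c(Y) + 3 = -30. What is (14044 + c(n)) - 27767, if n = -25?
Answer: -13756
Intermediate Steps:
c(Y) = -33 (c(Y) = -3 - 30 = -33)
(14044 + c(n)) - 27767 = (14044 - 33) - 27767 = 14011 - 27767 = -13756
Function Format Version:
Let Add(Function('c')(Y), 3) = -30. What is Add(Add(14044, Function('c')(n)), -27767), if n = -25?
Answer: -13756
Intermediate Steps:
Function('c')(Y) = -33 (Function('c')(Y) = Add(-3, -30) = -33)
Add(Add(14044, Function('c')(n)), -27767) = Add(Add(14044, -33), -27767) = Add(14011, -27767) = -13756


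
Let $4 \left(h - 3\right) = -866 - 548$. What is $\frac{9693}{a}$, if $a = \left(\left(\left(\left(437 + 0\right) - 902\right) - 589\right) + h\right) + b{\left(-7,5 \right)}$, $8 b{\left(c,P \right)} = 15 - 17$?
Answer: $- \frac{12924}{1873} \approx -6.9002$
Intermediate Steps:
$b{\left(c,P \right)} = - \frac{1}{4}$ ($b{\left(c,P \right)} = \frac{15 - 17}{8} = \frac{1}{8} \left(-2\right) = - \frac{1}{4}$)
$h = - \frac{701}{2}$ ($h = 3 + \frac{-866 - 548}{4} = 3 + \frac{1}{4} \left(-1414\right) = 3 - \frac{707}{2} = - \frac{701}{2} \approx -350.5$)
$a = - \frac{5619}{4}$ ($a = \left(\left(\left(\left(437 + 0\right) - 902\right) - 589\right) - \frac{701}{2}\right) - \frac{1}{4} = \left(\left(\left(437 - 902\right) - 589\right) - \frac{701}{2}\right) - \frac{1}{4} = \left(\left(-465 - 589\right) - \frac{701}{2}\right) - \frac{1}{4} = \left(-1054 - \frac{701}{2}\right) - \frac{1}{4} = - \frac{2809}{2} - \frac{1}{4} = - \frac{5619}{4} \approx -1404.8$)
$\frac{9693}{a} = \frac{9693}{- \frac{5619}{4}} = 9693 \left(- \frac{4}{5619}\right) = - \frac{12924}{1873}$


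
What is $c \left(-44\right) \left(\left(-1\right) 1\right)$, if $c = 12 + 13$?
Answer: $1100$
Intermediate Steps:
$c = 25$
$c \left(-44\right) \left(\left(-1\right) 1\right) = 25 \left(-44\right) \left(\left(-1\right) 1\right) = \left(-1100\right) \left(-1\right) = 1100$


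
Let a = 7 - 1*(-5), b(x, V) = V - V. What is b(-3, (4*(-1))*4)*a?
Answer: 0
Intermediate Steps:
b(x, V) = 0
a = 12 (a = 7 + 5 = 12)
b(-3, (4*(-1))*4)*a = 0*12 = 0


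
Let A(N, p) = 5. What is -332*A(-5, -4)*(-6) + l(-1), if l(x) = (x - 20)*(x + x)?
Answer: 10002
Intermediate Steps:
l(x) = 2*x*(-20 + x) (l(x) = (-20 + x)*(2*x) = 2*x*(-20 + x))
-332*A(-5, -4)*(-6) + l(-1) = -1660*(-6) + 2*(-1)*(-20 - 1) = -332*(-30) + 2*(-1)*(-21) = 9960 + 42 = 10002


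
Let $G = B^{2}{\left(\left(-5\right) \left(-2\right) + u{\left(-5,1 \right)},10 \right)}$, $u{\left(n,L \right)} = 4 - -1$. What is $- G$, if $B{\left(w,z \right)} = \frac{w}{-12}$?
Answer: $- \frac{25}{16} \approx -1.5625$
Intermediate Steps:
$u{\left(n,L \right)} = 5$ ($u{\left(n,L \right)} = 4 + 1 = 5$)
$B{\left(w,z \right)} = - \frac{w}{12}$ ($B{\left(w,z \right)} = w \left(- \frac{1}{12}\right) = - \frac{w}{12}$)
$G = \frac{25}{16}$ ($G = \left(- \frac{\left(-5\right) \left(-2\right) + 5}{12}\right)^{2} = \left(- \frac{10 + 5}{12}\right)^{2} = \left(\left(- \frac{1}{12}\right) 15\right)^{2} = \left(- \frac{5}{4}\right)^{2} = \frac{25}{16} \approx 1.5625$)
$- G = \left(-1\right) \frac{25}{16} = - \frac{25}{16}$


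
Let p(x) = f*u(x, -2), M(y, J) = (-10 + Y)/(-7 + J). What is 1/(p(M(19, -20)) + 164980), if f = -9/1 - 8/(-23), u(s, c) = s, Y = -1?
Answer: 621/102450391 ≈ 6.0615e-6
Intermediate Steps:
M(y, J) = -11/(-7 + J) (M(y, J) = (-10 - 1)/(-7 + J) = -11/(-7 + J))
f = -199/23 (f = -9*1 - 8*(-1/23) = -9 + 8/23 = -199/23 ≈ -8.6522)
p(x) = -199*x/23
1/(p(M(19, -20)) + 164980) = 1/(-(-2189)/(23*(-7 - 20)) + 164980) = 1/(-(-2189)/(23*(-27)) + 164980) = 1/(-(-2189)*(-1)/(23*27) + 164980) = 1/(-199/23*11/27 + 164980) = 1/(-2189/621 + 164980) = 1/(102450391/621) = 621/102450391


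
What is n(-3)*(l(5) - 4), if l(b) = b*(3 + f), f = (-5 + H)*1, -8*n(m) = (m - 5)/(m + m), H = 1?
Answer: 3/2 ≈ 1.5000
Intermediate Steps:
n(m) = -(-5 + m)/(16*m) (n(m) = -(m - 5)/(8*(m + m)) = -(-5 + m)/(8*(2*m)) = -(-5 + m)*1/(2*m)/8 = -(-5 + m)/(16*m))
f = -4 (f = (-5 + 1)*1 = -4*1 = -4)
l(b) = -b (l(b) = b*(3 - 4) = b*(-1) = -b)
n(-3)*(l(5) - 4) = ((1/16)*(5 - 1*(-3))/(-3))*(-1*5 - 4) = ((1/16)*(-1/3)*(5 + 3))*(-5 - 4) = ((1/16)*(-1/3)*8)*(-9) = -1/6*(-9) = 3/2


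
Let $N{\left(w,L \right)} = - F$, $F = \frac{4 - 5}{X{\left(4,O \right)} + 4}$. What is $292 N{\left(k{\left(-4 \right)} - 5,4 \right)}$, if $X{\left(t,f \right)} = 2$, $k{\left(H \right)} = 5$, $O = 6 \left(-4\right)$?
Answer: $\frac{146}{3} \approx 48.667$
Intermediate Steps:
$O = -24$
$F = - \frac{1}{6}$ ($F = \frac{4 - 5}{2 + 4} = - \frac{1}{6} \approx -0.16667$)
$N{\left(w,L \right)} = \frac{1}{6}$ ($N{\left(w,L \right)} = \left(-1\right) \left(- \frac{1}{6}\right) = \frac{1}{6}$)
$292 N{\left(k{\left(-4 \right)} - 5,4 \right)} = 292 \cdot \frac{1}{6} = \frac{146}{3}$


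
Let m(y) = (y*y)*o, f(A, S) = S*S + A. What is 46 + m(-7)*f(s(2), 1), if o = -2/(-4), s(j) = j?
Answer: 239/2 ≈ 119.50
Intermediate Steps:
o = ½ (o = -2*(-¼) = ½ ≈ 0.50000)
f(A, S) = A + S² (f(A, S) = S² + A = A + S²)
m(y) = y²/2 (m(y) = (y*y)*(½) = y²*(½) = y²/2)
46 + m(-7)*f(s(2), 1) = 46 + ((½)*(-7)²)*(2 + 1²) = 46 + ((½)*49)*(2 + 1) = 46 + (49/2)*3 = 46 + 147/2 = 239/2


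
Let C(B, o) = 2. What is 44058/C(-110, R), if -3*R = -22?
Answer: 22029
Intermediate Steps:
R = 22/3 (R = -⅓*(-22) = 22/3 ≈ 7.3333)
44058/C(-110, R) = 44058/2 = 44058*(½) = 22029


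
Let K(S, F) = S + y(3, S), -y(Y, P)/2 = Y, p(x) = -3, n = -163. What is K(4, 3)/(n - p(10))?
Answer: 1/80 ≈ 0.012500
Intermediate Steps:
y(Y, P) = -2*Y
K(S, F) = -6 + S (K(S, F) = S - 2*3 = S - 6 = -6 + S)
K(4, 3)/(n - p(10)) = (-6 + 4)/(-163 - 1*(-3)) = -2/(-163 + 3) = -2/(-160) = -2*(-1/160) = 1/80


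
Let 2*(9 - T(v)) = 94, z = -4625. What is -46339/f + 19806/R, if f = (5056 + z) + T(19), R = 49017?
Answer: -754538335/6421227 ≈ -117.51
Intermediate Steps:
T(v) = -38 (T(v) = 9 - ½*94 = 9 - 47 = -38)
f = 393 (f = (5056 - 4625) - 38 = 431 - 38 = 393)
-46339/f + 19806/R = -46339/393 + 19806/49017 = -46339*1/393 + 19806*(1/49017) = -46339/393 + 6602/16339 = -754538335/6421227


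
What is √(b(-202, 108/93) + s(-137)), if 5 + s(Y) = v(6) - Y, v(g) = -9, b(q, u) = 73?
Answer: 14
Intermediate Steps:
s(Y) = -14 - Y (s(Y) = -5 + (-9 - Y) = -14 - Y)
√(b(-202, 108/93) + s(-137)) = √(73 + (-14 - 1*(-137))) = √(73 + (-14 + 137)) = √(73 + 123) = √196 = 14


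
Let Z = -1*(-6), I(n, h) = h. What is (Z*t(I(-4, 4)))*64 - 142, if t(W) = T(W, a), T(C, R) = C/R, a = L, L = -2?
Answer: -910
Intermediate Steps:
a = -2
Z = 6
t(W) = -W/2 (t(W) = W/(-2) = W*(-½) = -W/2)
(Z*t(I(-4, 4)))*64 - 142 = (6*(-½*4))*64 - 142 = (6*(-2))*64 - 142 = -12*64 - 142 = -768 - 142 = -910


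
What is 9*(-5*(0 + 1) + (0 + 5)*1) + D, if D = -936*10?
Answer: -9360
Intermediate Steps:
D = -9360
9*(-5*(0 + 1) + (0 + 5)*1) + D = 9*(-5*(0 + 1) + (0 + 5)*1) - 9360 = 9*(-5*1 + 5*1) - 9360 = 9*(-5 + 5) - 9360 = 9*0 - 9360 = 0 - 9360 = -9360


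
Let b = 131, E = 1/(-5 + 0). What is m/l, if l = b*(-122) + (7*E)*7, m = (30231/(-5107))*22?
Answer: 100770/12374261 ≈ 0.0081435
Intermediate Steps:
E = -⅕ (E = 1/(-5) = -⅕ ≈ -0.20000)
m = -665082/5107 (m = (30231*(-1/5107))*22 = -30231/5107*22 = -665082/5107 ≈ -130.23)
l = -79959/5 (l = 131*(-122) + (7*(-⅕))*7 = -15982 - 7/5*7 = -15982 - 49/5 = -79959/5 ≈ -15992.)
m/l = -665082/(5107*(-79959/5)) = -665082/5107*(-5/79959) = 100770/12374261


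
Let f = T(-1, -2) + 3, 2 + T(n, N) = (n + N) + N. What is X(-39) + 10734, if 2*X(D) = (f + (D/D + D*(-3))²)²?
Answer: 96893934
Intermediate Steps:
T(n, N) = -2 + n + 2*N (T(n, N) = -2 + ((n + N) + N) = -2 + ((N + n) + N) = -2 + (n + 2*N) = -2 + n + 2*N)
f = -4 (f = (-2 - 1 + 2*(-2)) + 3 = (-2 - 1 - 4) + 3 = -7 + 3 = -4)
X(D) = (-4 + (1 - 3*D)²)²/2 (X(D) = (-4 + (D/D + D*(-3))²)²/2 = (-4 + (1 - 3*D)²)²/2)
X(-39) + 10734 = (-4 + (-1 + 3*(-39))²)²/2 + 10734 = (-4 + (-1 - 117)²)²/2 + 10734 = (-4 + (-118)²)²/2 + 10734 = (-4 + 13924)²/2 + 10734 = (½)*13920² + 10734 = (½)*193766400 + 10734 = 96883200 + 10734 = 96893934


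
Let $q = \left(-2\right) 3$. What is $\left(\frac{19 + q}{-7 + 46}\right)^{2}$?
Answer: $\frac{1}{9} \approx 0.11111$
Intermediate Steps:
$q = -6$
$\left(\frac{19 + q}{-7 + 46}\right)^{2} = \left(\frac{19 - 6}{-7 + 46}\right)^{2} = \left(\frac{13}{39}\right)^{2} = \left(13 \cdot \frac{1}{39}\right)^{2} = \left(\frac{1}{3}\right)^{2} = \frac{1}{9}$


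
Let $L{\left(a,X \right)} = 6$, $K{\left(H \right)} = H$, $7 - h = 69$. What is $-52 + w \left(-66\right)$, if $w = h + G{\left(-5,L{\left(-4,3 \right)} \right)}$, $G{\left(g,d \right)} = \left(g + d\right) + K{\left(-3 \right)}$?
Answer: $4172$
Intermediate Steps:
$h = -62$ ($h = 7 - 69 = -62$)
$G{\left(g,d \right)} = -3 + d + g$ ($G{\left(g,d \right)} = \left(g + d\right) - 3 = \left(d + g\right) - 3 = -3 + d + g$)
$w = -64$ ($w = -62 - 2 = -64$)
$-52 + w \left(-66\right) = -52 - -4224 = -52 + 4224 = 4172$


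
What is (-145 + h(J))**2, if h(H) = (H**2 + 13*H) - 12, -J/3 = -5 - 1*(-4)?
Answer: 11881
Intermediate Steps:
J = 3 (J = -3*(-5 - 1*(-4)) = -3*(-5 + 4) = -3*(-1) = 3)
h(H) = -12 + H**2 + 13*H
(-145 + h(J))**2 = (-145 + (-12 + 3**2 + 13*3))**2 = (-145 + (-12 + 9 + 39))**2 = (-145 + 36)**2 = (-109)**2 = 11881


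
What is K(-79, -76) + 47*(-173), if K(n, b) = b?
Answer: -8207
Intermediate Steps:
K(-79, -76) + 47*(-173) = -76 + 47*(-173) = -76 - 8131 = -8207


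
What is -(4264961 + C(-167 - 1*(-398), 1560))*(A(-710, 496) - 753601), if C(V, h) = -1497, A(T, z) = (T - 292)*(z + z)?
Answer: 7450765734440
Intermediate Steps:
A(T, z) = 2*z*(-292 + T) (A(T, z) = (-292 + T)*(2*z) = 2*z*(-292 + T))
-(4264961 + C(-167 - 1*(-398), 1560))*(A(-710, 496) - 753601) = -(4264961 - 1497)*(2*496*(-292 - 710) - 753601) = -4263464*(2*496*(-1002) - 753601) = -4263464*(-993984 - 753601) = -4263464*(-1747585) = -1*(-7450765734440) = 7450765734440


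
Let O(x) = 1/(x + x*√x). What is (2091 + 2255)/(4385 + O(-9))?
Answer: 15436300986/15574783321 - 117342*I/15574783321 ≈ 0.99111 - 7.5341e-6*I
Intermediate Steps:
O(x) = 1/(x + x^(3/2))
(2091 + 2255)/(4385 + O(-9)) = (2091 + 2255)/(4385 + 1/(-9 + (-9)^(3/2))) = 4346/(4385 + 1/(-9 - 27*I)) = 4346/(4385 + (-9 + 27*I)/810)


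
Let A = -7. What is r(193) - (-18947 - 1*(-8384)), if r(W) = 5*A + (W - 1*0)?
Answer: 10721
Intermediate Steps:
r(W) = -35 + W (r(W) = 5*(-7) + (W - 1*0) = -35 + (W + 0) = -35 + W)
r(193) - (-18947 - 1*(-8384)) = (-35 + 193) - (-18947 - 1*(-8384)) = 158 - (-18947 + 8384) = 158 - 1*(-10563) = 158 + 10563 = 10721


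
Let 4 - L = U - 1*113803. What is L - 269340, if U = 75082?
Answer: -230615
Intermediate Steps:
L = 38725 (L = 4 - (75082 - 1*113803) = 4 - (75082 - 113803) = 4 - 1*(-38721) = 4 + 38721 = 38725)
L - 269340 = 38725 - 269340 = -230615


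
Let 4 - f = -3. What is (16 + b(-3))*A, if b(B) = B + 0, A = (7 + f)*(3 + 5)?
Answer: 1456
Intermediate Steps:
f = 7 (f = 4 - 1*(-3) = 4 + 3 = 7)
A = 112 (A = (7 + 7)*(3 + 5) = 14*8 = 112)
b(B) = B
(16 + b(-3))*A = (16 - 3)*112 = 13*112 = 1456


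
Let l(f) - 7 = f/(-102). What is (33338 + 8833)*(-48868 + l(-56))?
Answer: -35028399331/17 ≈ -2.0605e+9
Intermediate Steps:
l(f) = 7 - f/102 (l(f) = 7 + f/(-102) = 7 + f*(-1/102) = 7 - f/102)
(33338 + 8833)*(-48868 + l(-56)) = (33338 + 8833)*(-48868 + (7 - 1/102*(-56))) = 42171*(-48868 + (7 + 28/51)) = 42171*(-48868 + 385/51) = 42171*(-2491883/51) = -35028399331/17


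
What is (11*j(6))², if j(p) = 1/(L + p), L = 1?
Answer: 121/49 ≈ 2.4694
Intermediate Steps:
j(p) = 1/(1 + p)
(11*j(6))² = (11/(1 + 6))² = (11/7)² = 121/49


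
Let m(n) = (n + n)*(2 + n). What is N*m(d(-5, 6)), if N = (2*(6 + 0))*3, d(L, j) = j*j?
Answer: 98496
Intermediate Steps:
d(L, j) = j²
m(n) = 2*n*(2 + n) (m(n) = (2*n)*(2 + n) = 2*n*(2 + n))
N = 36 (N = (2*6)*3 = 12*3 = 36)
N*m(d(-5, 6)) = 36*(2*6²*(2 + 6²)) = 36*(2*36*(2 + 36)) = 36*(2*36*38) = 36*2736 = 98496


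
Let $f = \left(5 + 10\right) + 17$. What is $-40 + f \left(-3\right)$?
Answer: $-136$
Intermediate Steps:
$f = 32$ ($f = 15 + 17 = 32$)
$-40 + f \left(-3\right) = -40 + 32 \left(-3\right) = -40 - 96 = -136$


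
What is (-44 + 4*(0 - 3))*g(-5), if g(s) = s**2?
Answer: -1400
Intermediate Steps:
(-44 + 4*(0 - 3))*g(-5) = (-44 + 4*(0 - 3))*(-5)**2 = (-44 + 4*(-3))*25 = (-44 - 12)*25 = -56*25 = -1400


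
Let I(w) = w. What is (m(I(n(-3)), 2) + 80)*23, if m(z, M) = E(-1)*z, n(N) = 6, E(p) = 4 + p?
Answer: 2254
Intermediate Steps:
m(z, M) = 3*z (m(z, M) = (4 - 1)*z = 3*z)
(m(I(n(-3)), 2) + 80)*23 = (3*6 + 80)*23 = (18 + 80)*23 = 98*23 = 2254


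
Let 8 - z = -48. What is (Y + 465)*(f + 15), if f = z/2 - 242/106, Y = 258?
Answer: 1560234/53 ≈ 29438.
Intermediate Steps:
z = 56 (z = 8 - 1*(-48) = 8 + 48 = 56)
f = 1363/53 (f = 56/2 - 242/106 = 56*(1/2) - 242*1/106 = 28 - 121/53 = 1363/53 ≈ 25.717)
(Y + 465)*(f + 15) = (258 + 465)*(1363/53 + 15) = 723*(2158/53) = 1560234/53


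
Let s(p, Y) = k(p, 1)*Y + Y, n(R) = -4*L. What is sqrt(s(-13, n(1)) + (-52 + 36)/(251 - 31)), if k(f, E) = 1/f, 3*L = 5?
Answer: 2*I*sqrt(795795)/715 ≈ 2.4953*I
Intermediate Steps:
L = 5/3 (L = (1/3)*5 = 5/3 ≈ 1.6667)
n(R) = -20/3 (n(R) = -4*5/3 = -20/3)
k(f, E) = 1/f
s(p, Y) = Y + Y/p (s(p, Y) = Y/p + Y = Y + Y/p)
sqrt(s(-13, n(1)) + (-52 + 36)/(251 - 31)) = sqrt((-20/3 - 20/3/(-13)) + (-52 + 36)/(251 - 31)) = sqrt((-20/3 - 20/3*(-1/13)) - 16/220) = sqrt((-20/3 + 20/39) - 16*1/220) = sqrt(-80/13 - 4/55) = sqrt(-4452/715) = 2*I*sqrt(795795)/715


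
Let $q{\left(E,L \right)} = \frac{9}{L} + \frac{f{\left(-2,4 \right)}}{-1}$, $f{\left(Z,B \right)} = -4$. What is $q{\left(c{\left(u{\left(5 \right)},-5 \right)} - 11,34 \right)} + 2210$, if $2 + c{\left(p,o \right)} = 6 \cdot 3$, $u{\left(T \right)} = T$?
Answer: $\frac{75285}{34} \approx 2214.3$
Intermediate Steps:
$c{\left(p,o \right)} = 16$ ($c{\left(p,o \right)} = -2 + 6 \cdot 3 = -2 + 18 = 16$)
$q{\left(E,L \right)} = 4 + \frac{9}{L}$ ($q{\left(E,L \right)} = \frac{9}{L} - \frac{4}{-1} = \frac{9}{L} - -4 = \frac{9}{L} + 4 = 4 + \frac{9}{L}$)
$q{\left(c{\left(u{\left(5 \right)},-5 \right)} - 11,34 \right)} + 2210 = \left(4 + \frac{9}{34}\right) + 2210 = \frac{145}{34} + 2210 = \frac{75285}{34}$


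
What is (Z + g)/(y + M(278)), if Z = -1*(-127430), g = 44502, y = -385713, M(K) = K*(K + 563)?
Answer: -171932/151915 ≈ -1.1318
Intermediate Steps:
M(K) = K*(563 + K)
Z = 127430
(Z + g)/(y + M(278)) = (127430 + 44502)/(-385713 + 278*(563 + 278)) = 171932/(-385713 + 278*841) = 171932/(-385713 + 233798) = 171932/(-151915) = 171932*(-1/151915) = -171932/151915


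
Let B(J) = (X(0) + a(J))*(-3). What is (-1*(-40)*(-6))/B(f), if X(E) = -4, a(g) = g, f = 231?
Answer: 80/227 ≈ 0.35242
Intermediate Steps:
B(J) = 12 - 3*J (B(J) = (-4 + J)*(-3) = 12 - 3*J)
(-1*(-40)*(-6))/B(f) = (-1*(-40)*(-6))/(12 - 3*231) = (40*(-6))/(12 - 693) = -240/(-681) = -240*(-1/681) = 80/227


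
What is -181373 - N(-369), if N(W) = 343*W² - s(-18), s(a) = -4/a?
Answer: -421961362/9 ≈ -4.6885e+7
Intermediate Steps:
N(W) = -2/9 + 343*W² (N(W) = 343*W² - (-4)/(-18) = 343*W² - (-4)*(-1)/18 = 343*W² - 1*2/9 = 343*W² - 2/9 = -2/9 + 343*W²)
-181373 - N(-369) = -181373 - (-2/9 + 343*(-369)²) = -181373 - (-2/9 + 343*136161) = -181373 - (-2/9 + 46703223) = -181373 - 1*420329005/9 = -181373 - 420329005/9 = -421961362/9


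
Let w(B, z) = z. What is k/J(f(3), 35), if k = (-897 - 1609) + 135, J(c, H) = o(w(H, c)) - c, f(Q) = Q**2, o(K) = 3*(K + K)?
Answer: -2371/45 ≈ -52.689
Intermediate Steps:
o(K) = 6*K (o(K) = 3*(2*K) = 6*K)
J(c, H) = 5*c (J(c, H) = 6*c - c = 5*c)
k = -2371 (k = -2506 + 135 = -2371)
k/J(f(3), 35) = -2371/(5*3**2) = -2371/(5*9) = -2371/45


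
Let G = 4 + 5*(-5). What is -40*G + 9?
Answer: 849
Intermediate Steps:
G = -21 (G = 4 - 25 = -21)
-40*G + 9 = -40*(-21) + 9 = 840 + 9 = 849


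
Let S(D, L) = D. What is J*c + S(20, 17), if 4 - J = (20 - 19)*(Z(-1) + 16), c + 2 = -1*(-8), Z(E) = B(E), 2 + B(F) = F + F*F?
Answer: -40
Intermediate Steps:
B(F) = -2 + F + F² (B(F) = -2 + (F + F*F) = -2 + (F + F²) = -2 + F + F²)
Z(E) = -2 + E + E²
c = 6 (c = -2 - 1*(-8) = -2 + 8 = 6)
J = -10 (J = 4 - (20 - 19)*((-2 - 1 + (-1)²) + 16) = 4 - ((-2 - 1 + 1) + 16) = 4 - (-2 + 16) = 4 - 14 = -10)
J*c + S(20, 17) = -10*6 + 20 = -60 + 20 = -40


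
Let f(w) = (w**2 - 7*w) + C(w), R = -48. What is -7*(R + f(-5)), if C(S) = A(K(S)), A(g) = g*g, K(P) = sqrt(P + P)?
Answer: -14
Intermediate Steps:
K(P) = sqrt(2)*sqrt(P) (K(P) = sqrt(2*P) = sqrt(2)*sqrt(P))
A(g) = g**2
C(S) = 2*S (C(S) = (sqrt(2)*sqrt(S))**2 = 2*S)
f(w) = w**2 - 5*w (f(w) = (w**2 - 7*w) + 2*w = w**2 - 5*w)
-7*(R + f(-5)) = -7*(-48 - 5*(-5 - 5)) = -7*(-48 - 5*(-10)) = -7*(-48 + 50) = -7*2 = -14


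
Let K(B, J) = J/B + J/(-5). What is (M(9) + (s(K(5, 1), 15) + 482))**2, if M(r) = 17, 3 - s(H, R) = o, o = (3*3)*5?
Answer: 208849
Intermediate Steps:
o = 45 (o = 9*5 = 45)
K(B, J) = -J/5 + J/B (K(B, J) = J/B + J*(-1/5) = J/B - J/5 = -J/5 + J/B)
s(H, R) = -42 (s(H, R) = 3 - 1*45 = 3 - 45 = -42)
(M(9) + (s(K(5, 1), 15) + 482))**2 = (17 + (-42 + 482))**2 = (17 + 440)**2 = 457**2 = 208849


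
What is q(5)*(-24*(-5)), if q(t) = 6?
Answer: 720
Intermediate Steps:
q(5)*(-24*(-5)) = 6*(-24*(-5)) = 6*(-4*(-30)) = 6*120 = 720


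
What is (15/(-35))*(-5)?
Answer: 15/7 ≈ 2.1429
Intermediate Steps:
(15/(-35))*(-5) = (15*(-1/35))*(-5) = -3/7*(-5) = 15/7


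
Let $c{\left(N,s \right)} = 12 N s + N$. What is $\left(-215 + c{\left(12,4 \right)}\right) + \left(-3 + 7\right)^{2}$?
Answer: $389$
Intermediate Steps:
$c{\left(N,s \right)} = N + 12 N s$ ($c{\left(N,s \right)} = 12 N s + N = N + 12 N s$)
$\left(-215 + c{\left(12,4 \right)}\right) + \left(-3 + 7\right)^{2} = \left(-215 + 12 \left(1 + 12 \cdot 4\right)\right) + \left(-3 + 7\right)^{2} = \left(-215 + 12 \left(1 + 48\right)\right) + 4^{2} = \left(-215 + 12 \cdot 49\right) + 16 = \left(-215 + 588\right) + 16 = 373 + 16 = 389$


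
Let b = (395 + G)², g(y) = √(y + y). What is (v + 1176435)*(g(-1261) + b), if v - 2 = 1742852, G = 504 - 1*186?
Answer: 1484076029641 + 2919289*I*√2522 ≈ 1.4841e+12 + 1.4661e+8*I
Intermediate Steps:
G = 318 (G = 504 - 186 = 318)
g(y) = √2*√y (g(y) = √(2*y) = √2*√y)
b = 508369 (b = (395 + 318)² = 713² = 508369)
v = 1742854 (v = 2 + 1742852 = 1742854)
(v + 1176435)*(g(-1261) + b) = (1742854 + 1176435)*(√2*√(-1261) + 508369) = 2919289*(√2*(I*√1261) + 508369) = 2919289*(I*√2522 + 508369) = 2919289*(508369 + I*√2522) = 1484076029641 + 2919289*I*√2522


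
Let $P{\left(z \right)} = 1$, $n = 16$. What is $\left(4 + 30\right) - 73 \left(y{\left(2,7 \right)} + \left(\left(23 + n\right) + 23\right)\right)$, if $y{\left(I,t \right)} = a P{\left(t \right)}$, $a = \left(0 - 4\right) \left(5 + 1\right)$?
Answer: $-2740$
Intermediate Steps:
$a = -24$ ($a = \left(-4\right) 6 = -24$)
$y{\left(I,t \right)} = -24$ ($y{\left(I,t \right)} = \left(-24\right) 1 = -24$)
$\left(4 + 30\right) - 73 \left(y{\left(2,7 \right)} + \left(\left(23 + n\right) + 23\right)\right) = \left(4 + 30\right) - 73 \left(-24 + \left(\left(23 + 16\right) + 23\right)\right) = 34 - 73 \left(-24 + \left(39 + 23\right)\right) = 34 - 73 \left(-24 + 62\right) = 34 - 2774 = -2740$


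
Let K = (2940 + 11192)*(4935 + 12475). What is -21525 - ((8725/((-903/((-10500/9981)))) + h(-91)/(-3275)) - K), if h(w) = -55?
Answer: 69158919029026162/281114865 ≈ 2.4602e+8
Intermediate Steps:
K = 246038120 (K = 14132*17410 = 246038120)
-21525 - ((8725/((-903/((-10500/9981)))) + h(-91)/(-3275)) - K) = -21525 - ((8725/((-903/((-10500/9981)))) - 55/(-3275)) - 1*246038120) = -21525 - ((8725/((-903/((-10500*1/9981)))) - 55*(-1/3275)) - 246038120) = -21525 - ((8725/((-903/(-3500/3327))) + 11/655) - 246038120) = -21525 - ((8725/((-903*(-3327/3500))) + 11/655) - 246038120) = -21525 - ((8725/(429183/500) + 11/655) - 246038120) = -21525 - ((8725*(500/429183) + 11/655) - 246038120) = -21525 - ((4362500/429183 + 11/655) - 246038120) = -21525 - (2862158513/281114865 - 246038120) = -21525 - 1*(-69164970026495287/281114865) = -21525 + 69164970026495287/281114865 = 69158919029026162/281114865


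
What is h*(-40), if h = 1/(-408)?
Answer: 5/51 ≈ 0.098039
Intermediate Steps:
h = -1/408 ≈ -0.0024510
h*(-40) = -1/408*(-40) = 5/51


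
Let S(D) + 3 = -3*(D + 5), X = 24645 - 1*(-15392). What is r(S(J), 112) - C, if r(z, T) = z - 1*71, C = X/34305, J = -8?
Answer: -2269862/34305 ≈ -66.167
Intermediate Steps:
X = 40037 (X = 24645 + 15392 = 40037)
S(D) = -18 - 3*D (S(D) = -3 - 3*(D + 5) = -3 - 3*(5 + D) = -3 + (-15 - 3*D) = -18 - 3*D)
C = 40037/34305 ≈ 1.1671
r(z, T) = -71 + z (r(z, T) = z - 71 = -71 + z)
r(S(J), 112) - C = (-71 + (-18 - 3*(-8))) - 1*40037/34305 = (-71 + (-18 + 24)) - 40037/34305 = (-71 + 6) - 40037/34305 = -65 - 40037/34305 = -2269862/34305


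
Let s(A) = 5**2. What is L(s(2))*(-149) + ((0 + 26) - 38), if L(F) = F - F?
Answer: -12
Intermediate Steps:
s(A) = 25
L(F) = 0
L(s(2))*(-149) + ((0 + 26) - 38) = 0*(-149) + ((0 + 26) - 38) = 0 + (26 - 38) = 0 - 12 = -12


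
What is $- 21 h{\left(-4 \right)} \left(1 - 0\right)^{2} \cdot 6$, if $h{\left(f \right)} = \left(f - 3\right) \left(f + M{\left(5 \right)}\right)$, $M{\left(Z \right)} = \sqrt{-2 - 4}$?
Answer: $-3528 + 882 i \sqrt{6} \approx -3528.0 + 2160.4 i$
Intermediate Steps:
$M{\left(Z \right)} = i \sqrt{6}$ ($M{\left(Z \right)} = \sqrt{-6} = i \sqrt{6}$)
$h{\left(f \right)} = \left(-3 + f\right) \left(f + i \sqrt{6}\right)$ ($h{\left(f \right)} = \left(f - 3\right) \left(f + i \sqrt{6}\right) = \left(-3 + f\right) \left(f + i \sqrt{6}\right)$)
$- 21 h{\left(-4 \right)} \left(1 - 0\right)^{2} \cdot 6 = - 21 \left(\left(-4\right)^{2} - -12 - 3 i \sqrt{6} + i \left(-4\right) \sqrt{6}\right) \left(1 - 0\right)^{2} \cdot 6 = - 21 \left(16 + 12 - 3 i \sqrt{6} - 4 i \sqrt{6}\right) \left(1 + 0\right)^{2} \cdot 6 = - 21 \left(28 - 7 i \sqrt{6}\right) 1^{2} \cdot 6 = \left(-588 + 147 i \sqrt{6}\right) 1 \cdot 6 = \left(-588 + 147 i \sqrt{6}\right) 6 = -3528 + 882 i \sqrt{6}$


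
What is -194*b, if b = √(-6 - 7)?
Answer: -194*I*√13 ≈ -699.48*I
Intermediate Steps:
b = I*√13 (b = √(-13) = I*√13 ≈ 3.6056*I)
-194*b = -194*I*√13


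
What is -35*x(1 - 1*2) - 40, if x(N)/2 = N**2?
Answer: -110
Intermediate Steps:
x(N) = 2*N**2
-35*x(1 - 1*2) - 40 = -70*(1 - 1*2)**2 - 40 = -70*(1 - 2)**2 - 40 = -70*(-1)**2 - 40 = -70 - 40 = -110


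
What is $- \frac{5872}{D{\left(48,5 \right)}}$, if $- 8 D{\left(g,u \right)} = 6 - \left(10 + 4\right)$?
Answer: $-5872$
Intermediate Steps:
$D{\left(g,u \right)} = 1$ ($D{\left(g,u \right)} = - \frac{6 - \left(10 + 4\right)}{8} = - \frac{6 - 14}{8} = \left(- \frac{1}{8}\right) \left(-8\right) = 1$)
$- \frac{5872}{D{\left(48,5 \right)}} = - \frac{5872}{1} = \left(-5872\right) 1 = -5872$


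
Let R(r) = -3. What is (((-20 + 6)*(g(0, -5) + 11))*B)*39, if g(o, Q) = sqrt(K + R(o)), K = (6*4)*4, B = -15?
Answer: 90090 + 8190*sqrt(93) ≈ 1.6907e+5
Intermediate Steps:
K = 96 (K = 24*4 = 96)
g(o, Q) = sqrt(93) (g(o, Q) = sqrt(96 - 3) = sqrt(93))
(((-20 + 6)*(g(0, -5) + 11))*B)*39 = (((-20 + 6)*(sqrt(93) + 11))*(-15))*39 = (-14*(11 + sqrt(93))*(-15))*39 = ((-154 - 14*sqrt(93))*(-15))*39 = (2310 + 210*sqrt(93))*39 = 90090 + 8190*sqrt(93)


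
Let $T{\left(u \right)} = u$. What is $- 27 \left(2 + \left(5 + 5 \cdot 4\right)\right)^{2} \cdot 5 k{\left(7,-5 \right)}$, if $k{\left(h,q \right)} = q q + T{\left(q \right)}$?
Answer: $-1968300$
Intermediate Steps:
$k{\left(h,q \right)} = q + q^{2}$ ($k{\left(h,q \right)} = q q + q = q^{2} + q = q + q^{2}$)
$- 27 \left(2 + \left(5 + 5 \cdot 4\right)\right)^{2} \cdot 5 k{\left(7,-5 \right)} = - 27 \left(2 + \left(5 + 5 \cdot 4\right)\right)^{2} \cdot 5 \left(- 5 \left(1 - 5\right)\right) = - 27 \left(2 + \left(5 + 20\right)\right)^{2} \cdot 5 \left(\left(-5\right) \left(-4\right)\right) = - 27 \left(2 + 25\right)^{2} \cdot 5 \cdot 20 = - 27 \cdot 27^{2} \cdot 5 \cdot 20 = - 27 \cdot 729 \cdot 5 \cdot 20 = \left(-27\right) 3645 \cdot 20 = \left(-98415\right) 20 = -1968300$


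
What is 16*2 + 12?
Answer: 44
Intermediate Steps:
16*2 + 12 = 32 + 12 = 44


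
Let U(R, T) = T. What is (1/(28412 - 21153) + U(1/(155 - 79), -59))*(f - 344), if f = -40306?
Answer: 17409582000/7259 ≈ 2.3983e+6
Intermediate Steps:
(1/(28412 - 21153) + U(1/(155 - 79), -59))*(f - 344) = (1/(28412 - 21153) - 59)*(-40306 - 344) = (1/7259 - 59)*(-40650) = -428280/7259*(-40650) = 17409582000/7259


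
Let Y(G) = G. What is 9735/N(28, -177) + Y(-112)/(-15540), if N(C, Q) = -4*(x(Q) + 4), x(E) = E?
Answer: 5405693/384060 ≈ 14.075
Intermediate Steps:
N(C, Q) = -16 - 4*Q (N(C, Q) = -4*(Q + 4) = -4*(4 + Q) = -16 - 4*Q)
9735/N(28, -177) + Y(-112)/(-15540) = 9735/(-16 - 4*(-177)) - 112/(-15540) = 9735/(-16 + 708) - 112*(-1/15540) = 9735/692 + 4/555 = 5405693/384060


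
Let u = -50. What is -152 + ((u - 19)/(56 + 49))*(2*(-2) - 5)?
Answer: -5113/35 ≈ -146.09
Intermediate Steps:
-152 + ((u - 19)/(56 + 49))*(2*(-2) - 5) = -152 + ((-50 - 19)/(56 + 49))*(2*(-2) - 5) = -152 + (-69/105)*(-4 - 5) = -152 - 69*1/105*(-9) = -152 - 23/35*(-9) = -152 + 207/35 = -5113/35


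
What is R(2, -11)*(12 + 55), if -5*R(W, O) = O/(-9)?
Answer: -737/45 ≈ -16.378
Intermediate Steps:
R(W, O) = O/45 (R(W, O) = -O/(5*(-9)) = -O*(-1)/(5*9) = -(-1)*O/45 = O/45)
R(2, -11)*(12 + 55) = ((1/45)*(-11))*(12 + 55) = -11/45*67 = -737/45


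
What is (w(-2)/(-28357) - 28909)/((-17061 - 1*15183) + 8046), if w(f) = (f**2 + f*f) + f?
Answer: 819772519/686182686 ≈ 1.1947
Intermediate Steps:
w(f) = f + 2*f**2 (w(f) = (f**2 + f**2) + f = 2*f**2 + f = f + 2*f**2)
(w(-2)/(-28357) - 28909)/((-17061 - 1*15183) + 8046) = (-2*(1 + 2*(-2))/(-28357) - 28909)/((-17061 - 1*15183) + 8046) = (-2*(1 - 4)*(-1/28357) - 28909)/((-17061 - 15183) + 8046) = (-2*(-3)*(-1/28357) - 28909)/(-32244 + 8046) = (6*(-1/28357) - 28909)/(-24198) = (-6/28357 - 28909)*(-1/24198) = -819772519/28357*(-1/24198) = 819772519/686182686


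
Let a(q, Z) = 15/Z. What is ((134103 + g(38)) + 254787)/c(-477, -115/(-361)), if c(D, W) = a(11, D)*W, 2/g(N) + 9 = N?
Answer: -647335130988/16675 ≈ -3.8821e+7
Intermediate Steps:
g(N) = 2/(-9 + N)
c(D, W) = 15*W/D (c(D, W) = (15/D)*W = 15*W/D)
((134103 + g(38)) + 254787)/c(-477, -115/(-361)) = ((134103 + 2/(-9 + 38)) + 254787)/((15*(-115/(-361))/(-477))) = ((134103 + 2/29) + 254787)/((15*(-115*(-1/361))*(-1/477))) = ((134103 + 2*(1/29)) + 254787)/((15*(115/361)*(-1/477))) = ((134103 + 2/29) + 254787)/(-575/57399) = (3888989/29 + 254787)*(-57399/575) = (11277812/29)*(-57399/575) = -647335130988/16675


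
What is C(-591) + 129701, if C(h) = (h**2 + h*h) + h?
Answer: 827672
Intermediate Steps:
C(h) = h + 2*h**2 (C(h) = (h**2 + h**2) + h = 2*h**2 + h = h + 2*h**2)
C(-591) + 129701 = -591*(1 + 2*(-591)) + 129701 = -591*(1 - 1182) + 129701 = -591*(-1181) + 129701 = 697971 + 129701 = 827672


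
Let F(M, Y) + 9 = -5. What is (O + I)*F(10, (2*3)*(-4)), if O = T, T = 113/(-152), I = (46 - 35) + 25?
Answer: -37513/76 ≈ -493.59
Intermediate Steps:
F(M, Y) = -14 (F(M, Y) = -9 - 5 = -14)
I = 36 (I = 11 + 25 = 36)
T = -113/152 (T = 113*(-1/152) = -113/152 ≈ -0.74342)
O = -113/152 ≈ -0.74342
(O + I)*F(10, (2*3)*(-4)) = (-113/152 + 36)*(-14) = (5359/152)*(-14) = -37513/76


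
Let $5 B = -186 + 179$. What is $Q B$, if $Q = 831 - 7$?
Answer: $- \frac{5768}{5} \approx -1153.6$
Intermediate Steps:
$Q = 824$
$B = - \frac{7}{5}$ ($B = \frac{-186 + 179}{5} = \frac{1}{5} \left(-7\right) = - \frac{7}{5} \approx -1.4$)
$Q B = 824 \left(- \frac{7}{5}\right) = - \frac{5768}{5}$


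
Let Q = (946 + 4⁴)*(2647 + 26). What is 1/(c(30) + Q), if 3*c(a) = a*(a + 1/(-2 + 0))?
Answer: 1/3213241 ≈ 3.1121e-7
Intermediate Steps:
c(a) = a*(-½ + a)/3 (c(a) = (a*(a + 1/(-2 + 0)))/3 = (a*(a + 1/(-2)))/3 = (a*(a - ½))/3 = (a*(-½ + a))/3 = a*(-½ + a)/3)
Q = 3212946 (Q = (946 + 256)*2673 = 1202*2673 = 3212946)
1/(c(30) + Q) = 1/((⅙)*30*(-1 + 2*30) + 3212946) = 1/((⅙)*30*(-1 + 60) + 3212946) = 1/((⅙)*30*59 + 3212946) = 1/(295 + 3212946) = 1/3213241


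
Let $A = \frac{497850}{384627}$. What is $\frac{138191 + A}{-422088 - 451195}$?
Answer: $- \frac{17717495869}{111962740147} \approx -0.15824$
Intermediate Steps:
$A = \frac{165950}{128209}$ ($A = 497850 \cdot \frac{1}{384627} = \frac{165950}{128209} \approx 1.2944$)
$\frac{138191 + A}{-422088 - 451195} = \frac{138191 + \frac{165950}{128209}}{-422088 - 451195} = \frac{17717495869}{128209 \left(-873283\right)} = \frac{17717495869}{128209} \left(- \frac{1}{873283}\right) = - \frac{17717495869}{111962740147}$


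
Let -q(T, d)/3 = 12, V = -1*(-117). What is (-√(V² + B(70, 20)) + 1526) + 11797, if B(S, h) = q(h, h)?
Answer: 13323 - 3*√1517 ≈ 13206.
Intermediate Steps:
V = 117
q(T, d) = -36 (q(T, d) = -3*12 = -36)
B(S, h) = -36
(-√(V² + B(70, 20)) + 1526) + 11797 = (-√(117² - 36) + 1526) + 11797 = (-√(13689 - 36) + 1526) + 11797 = (-√13653 + 1526) + 11797 = (-3*√1517 + 1526) + 11797 = (1526 - 3*√1517) + 11797 = 13323 - 3*√1517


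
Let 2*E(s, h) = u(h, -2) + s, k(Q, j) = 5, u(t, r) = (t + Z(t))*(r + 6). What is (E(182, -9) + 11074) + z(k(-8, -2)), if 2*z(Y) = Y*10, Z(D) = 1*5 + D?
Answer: 11164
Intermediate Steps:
Z(D) = 5 + D
u(t, r) = (5 + 2*t)*(6 + r) (u(t, r) = (t + (5 + t))*(r + 6) = (5 + 2*t)*(6 + r))
E(s, h) = 10 + s/2 + 4*h (E(s, h) = ((30 + 12*h - 2*h - 2*(5 + h)) + s)/2 = ((30 + 12*h - 2*h + (-10 - 2*h)) + s)/2 = ((20 + 8*h) + s)/2 = (20 + s + 8*h)/2 = 10 + s/2 + 4*h)
z(Y) = 5*Y (z(Y) = (Y*10)/2 = (10*Y)/2 = 5*Y)
(E(182, -9) + 11074) + z(k(-8, -2)) = ((10 + (½)*182 + 4*(-9)) + 11074) + 5*5 = ((10 + 91 - 36) + 11074) + 25 = (65 + 11074) + 25 = 11139 + 25 = 11164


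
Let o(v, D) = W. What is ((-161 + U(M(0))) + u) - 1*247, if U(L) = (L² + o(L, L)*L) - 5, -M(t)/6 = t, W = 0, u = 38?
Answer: -375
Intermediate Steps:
M(t) = -6*t
o(v, D) = 0
U(L) = -5 + L² (U(L) = (L² + 0*L) - 5 = (L² + 0) - 5 = L² - 5 = -5 + L²)
((-161 + U(M(0))) + u) - 1*247 = ((-161 + (-5 + (-6*0)²)) + 38) - 1*247 = ((-161 + (-5 + 0²)) + 38) - 247 = ((-161 + (-5 + 0)) + 38) - 247 = ((-161 - 5) + 38) - 247 = (-166 + 38) - 247 = -128 - 247 = -375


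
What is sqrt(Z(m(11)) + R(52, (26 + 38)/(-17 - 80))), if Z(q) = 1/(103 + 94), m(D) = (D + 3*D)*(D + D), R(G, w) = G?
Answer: sqrt(2018265)/197 ≈ 7.2115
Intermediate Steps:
m(D) = 8*D**2 (m(D) = (4*D)*(2*D) = 8*D**2)
Z(q) = 1/197
sqrt(Z(m(11)) + R(52, (26 + 38)/(-17 - 80))) = sqrt(1/197 + 52) = sqrt(10245/197) = sqrt(2018265)/197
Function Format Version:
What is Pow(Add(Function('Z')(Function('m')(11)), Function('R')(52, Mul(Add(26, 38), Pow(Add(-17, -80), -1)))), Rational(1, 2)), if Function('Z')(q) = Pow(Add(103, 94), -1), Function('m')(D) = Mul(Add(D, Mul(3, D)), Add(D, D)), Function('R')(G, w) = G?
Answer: Mul(Rational(1, 197), Pow(2018265, Rational(1, 2))) ≈ 7.2115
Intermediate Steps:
Function('m')(D) = Mul(8, Pow(D, 2)) (Function('m')(D) = Mul(Mul(4, D), Mul(2, D)) = Mul(8, Pow(D, 2)))
Function('Z')(q) = Rational(1, 197) (Function('Z')(q) = Pow(197, -1) = Rational(1, 197))
Pow(Add(Function('Z')(Function('m')(11)), Function('R')(52, Mul(Add(26, 38), Pow(Add(-17, -80), -1)))), Rational(1, 2)) = Pow(Add(Rational(1, 197), 52), Rational(1, 2)) = Pow(Rational(10245, 197), Rational(1, 2)) = Mul(Rational(1, 197), Pow(2018265, Rational(1, 2)))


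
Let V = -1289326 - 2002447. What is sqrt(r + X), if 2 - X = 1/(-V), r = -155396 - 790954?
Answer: 3*I*sqrt(226022367237585)/46363 ≈ 972.8*I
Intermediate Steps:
r = -946350
V = -3291773
X = 6583545/3291773 (X = 2 - 1/((-1*(-3291773))) = 2 - 1/3291773 = 6583545/3291773 ≈ 2.0000)
sqrt(r + X) = sqrt(-946350 + 6583545/3291773) = sqrt(-3115162795005/3291773) = 3*I*sqrt(226022367237585)/46363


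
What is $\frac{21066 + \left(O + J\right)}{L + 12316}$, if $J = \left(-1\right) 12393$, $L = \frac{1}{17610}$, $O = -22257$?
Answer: $- \frac{239214240}{216884761} \approx -1.103$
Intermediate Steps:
$L = \frac{1}{17610} \approx 5.6786 \cdot 10^{-5}$
$J = -12393$
$\frac{21066 + \left(O + J\right)}{L + 12316} = \frac{21066 - 34650}{\frac{1}{17610} + 12316} = \frac{21066 - 34650}{\frac{216884761}{17610}} = \left(-13584\right) \frac{17610}{216884761} = - \frac{239214240}{216884761}$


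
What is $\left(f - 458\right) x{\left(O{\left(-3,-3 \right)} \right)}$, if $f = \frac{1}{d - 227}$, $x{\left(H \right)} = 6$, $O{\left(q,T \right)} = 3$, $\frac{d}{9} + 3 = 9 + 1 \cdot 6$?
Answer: $- \frac{327018}{119} \approx -2748.1$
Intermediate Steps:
$d = 108$ ($d = -27 + 9 \left(9 + 1 \cdot 6\right) = -27 + 9 \left(9 + 6\right) = -27 + 9 \cdot 15 = -27 + 135 = 108$)
$f = - \frac{1}{119}$ ($f = \frac{1}{108 - 227} = \frac{1}{-119} = - \frac{1}{119} \approx -0.0084034$)
$\left(f - 458\right) x{\left(O{\left(-3,-3 \right)} \right)} = \left(- \frac{1}{119} - 458\right) 6 = \left(- \frac{54503}{119}\right) 6 = - \frac{327018}{119}$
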